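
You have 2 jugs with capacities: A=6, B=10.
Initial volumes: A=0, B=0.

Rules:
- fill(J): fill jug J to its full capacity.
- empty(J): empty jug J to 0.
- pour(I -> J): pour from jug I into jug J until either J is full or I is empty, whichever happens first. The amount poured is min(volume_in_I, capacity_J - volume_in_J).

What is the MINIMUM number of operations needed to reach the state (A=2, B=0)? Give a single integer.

Answer: 5

Derivation:
BFS from (A=0, B=0). One shortest path:
  1. fill(A) -> (A=6 B=0)
  2. pour(A -> B) -> (A=0 B=6)
  3. fill(A) -> (A=6 B=6)
  4. pour(A -> B) -> (A=2 B=10)
  5. empty(B) -> (A=2 B=0)
Reached target in 5 moves.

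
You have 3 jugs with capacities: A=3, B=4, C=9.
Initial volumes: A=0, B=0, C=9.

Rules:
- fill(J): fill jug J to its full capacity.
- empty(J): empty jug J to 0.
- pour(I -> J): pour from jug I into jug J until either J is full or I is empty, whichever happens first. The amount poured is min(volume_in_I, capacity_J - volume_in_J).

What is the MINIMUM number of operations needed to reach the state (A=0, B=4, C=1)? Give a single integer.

BFS from (A=0, B=0, C=9). One shortest path:
  1. pour(C -> B) -> (A=0 B=4 C=5)
  2. empty(B) -> (A=0 B=0 C=5)
  3. pour(C -> B) -> (A=0 B=4 C=1)
Reached target in 3 moves.

Answer: 3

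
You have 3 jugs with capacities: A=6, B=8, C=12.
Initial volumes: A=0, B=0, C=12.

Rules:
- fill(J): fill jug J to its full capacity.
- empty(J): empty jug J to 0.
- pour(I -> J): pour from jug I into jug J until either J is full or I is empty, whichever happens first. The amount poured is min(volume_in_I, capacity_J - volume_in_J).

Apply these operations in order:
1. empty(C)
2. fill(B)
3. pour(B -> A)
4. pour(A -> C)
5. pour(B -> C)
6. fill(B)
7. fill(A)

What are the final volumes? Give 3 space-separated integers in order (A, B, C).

Step 1: empty(C) -> (A=0 B=0 C=0)
Step 2: fill(B) -> (A=0 B=8 C=0)
Step 3: pour(B -> A) -> (A=6 B=2 C=0)
Step 4: pour(A -> C) -> (A=0 B=2 C=6)
Step 5: pour(B -> C) -> (A=0 B=0 C=8)
Step 6: fill(B) -> (A=0 B=8 C=8)
Step 7: fill(A) -> (A=6 B=8 C=8)

Answer: 6 8 8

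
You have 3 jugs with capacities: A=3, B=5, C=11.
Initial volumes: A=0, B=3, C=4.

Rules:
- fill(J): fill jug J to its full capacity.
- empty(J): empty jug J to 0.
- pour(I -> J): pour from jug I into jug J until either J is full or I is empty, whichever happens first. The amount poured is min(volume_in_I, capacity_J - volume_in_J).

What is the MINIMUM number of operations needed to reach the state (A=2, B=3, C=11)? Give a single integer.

BFS from (A=0, B=3, C=4). One shortest path:
  1. fill(A) -> (A=3 B=3 C=4)
  2. pour(A -> C) -> (A=0 B=3 C=7)
  3. fill(A) -> (A=3 B=3 C=7)
  4. pour(A -> C) -> (A=0 B=3 C=10)
  5. fill(A) -> (A=3 B=3 C=10)
  6. pour(A -> C) -> (A=2 B=3 C=11)
Reached target in 6 moves.

Answer: 6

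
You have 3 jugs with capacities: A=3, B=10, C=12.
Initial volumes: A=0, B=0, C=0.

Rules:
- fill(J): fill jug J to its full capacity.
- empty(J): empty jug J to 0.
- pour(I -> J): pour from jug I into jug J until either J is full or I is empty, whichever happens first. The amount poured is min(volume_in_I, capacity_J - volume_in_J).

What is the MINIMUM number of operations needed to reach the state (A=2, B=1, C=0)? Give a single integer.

Answer: 8

Derivation:
BFS from (A=0, B=0, C=0). One shortest path:
  1. fill(A) -> (A=3 B=0 C=0)
  2. fill(B) -> (A=3 B=10 C=0)
  3. pour(B -> C) -> (A=3 B=0 C=10)
  4. pour(A -> C) -> (A=1 B=0 C=12)
  5. pour(C -> B) -> (A=1 B=10 C=2)
  6. empty(B) -> (A=1 B=0 C=2)
  7. pour(A -> B) -> (A=0 B=1 C=2)
  8. pour(C -> A) -> (A=2 B=1 C=0)
Reached target in 8 moves.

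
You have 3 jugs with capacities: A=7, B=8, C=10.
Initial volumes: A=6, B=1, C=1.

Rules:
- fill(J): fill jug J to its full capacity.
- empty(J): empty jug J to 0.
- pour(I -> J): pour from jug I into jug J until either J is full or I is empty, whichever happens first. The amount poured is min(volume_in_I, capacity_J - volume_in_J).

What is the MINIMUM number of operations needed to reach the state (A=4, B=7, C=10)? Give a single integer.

BFS from (A=6, B=1, C=1). One shortest path:
  1. fill(B) -> (A=6 B=8 C=1)
  2. empty(C) -> (A=6 B=8 C=0)
  3. pour(B -> A) -> (A=7 B=7 C=0)
  4. pour(A -> C) -> (A=0 B=7 C=7)
  5. fill(A) -> (A=7 B=7 C=7)
  6. pour(A -> C) -> (A=4 B=7 C=10)
Reached target in 6 moves.

Answer: 6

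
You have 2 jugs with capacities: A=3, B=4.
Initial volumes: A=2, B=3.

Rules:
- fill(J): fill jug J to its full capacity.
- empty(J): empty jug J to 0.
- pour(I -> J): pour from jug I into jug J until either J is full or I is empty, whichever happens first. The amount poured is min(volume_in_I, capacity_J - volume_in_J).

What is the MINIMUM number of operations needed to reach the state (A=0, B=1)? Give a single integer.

Answer: 3

Derivation:
BFS from (A=2, B=3). One shortest path:
  1. pour(A -> B) -> (A=1 B=4)
  2. empty(B) -> (A=1 B=0)
  3. pour(A -> B) -> (A=0 B=1)
Reached target in 3 moves.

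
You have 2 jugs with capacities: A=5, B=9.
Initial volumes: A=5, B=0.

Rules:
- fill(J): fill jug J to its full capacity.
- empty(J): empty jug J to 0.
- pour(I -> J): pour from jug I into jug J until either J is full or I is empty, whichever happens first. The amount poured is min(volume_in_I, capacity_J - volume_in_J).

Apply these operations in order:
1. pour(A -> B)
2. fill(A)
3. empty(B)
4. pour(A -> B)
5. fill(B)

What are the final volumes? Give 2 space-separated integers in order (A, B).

Answer: 0 9

Derivation:
Step 1: pour(A -> B) -> (A=0 B=5)
Step 2: fill(A) -> (A=5 B=5)
Step 3: empty(B) -> (A=5 B=0)
Step 4: pour(A -> B) -> (A=0 B=5)
Step 5: fill(B) -> (A=0 B=9)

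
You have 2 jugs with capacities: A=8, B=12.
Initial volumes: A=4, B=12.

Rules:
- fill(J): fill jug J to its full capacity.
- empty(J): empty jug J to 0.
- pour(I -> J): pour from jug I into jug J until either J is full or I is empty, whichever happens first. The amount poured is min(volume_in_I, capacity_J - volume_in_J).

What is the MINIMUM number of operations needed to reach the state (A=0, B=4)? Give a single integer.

Answer: 2

Derivation:
BFS from (A=4, B=12). One shortest path:
  1. empty(B) -> (A=4 B=0)
  2. pour(A -> B) -> (A=0 B=4)
Reached target in 2 moves.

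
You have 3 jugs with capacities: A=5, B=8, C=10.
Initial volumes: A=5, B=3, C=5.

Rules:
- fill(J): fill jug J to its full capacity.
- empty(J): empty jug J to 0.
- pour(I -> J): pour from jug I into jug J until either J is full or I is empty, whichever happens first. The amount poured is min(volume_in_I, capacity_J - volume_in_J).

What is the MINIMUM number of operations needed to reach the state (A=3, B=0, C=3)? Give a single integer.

BFS from (A=5, B=3, C=5). One shortest path:
  1. empty(A) -> (A=0 B=3 C=5)
  2. pour(B -> A) -> (A=3 B=0 C=5)
  3. fill(B) -> (A=3 B=8 C=5)
  4. pour(B -> C) -> (A=3 B=3 C=10)
  5. empty(C) -> (A=3 B=3 C=0)
  6. pour(B -> C) -> (A=3 B=0 C=3)
Reached target in 6 moves.

Answer: 6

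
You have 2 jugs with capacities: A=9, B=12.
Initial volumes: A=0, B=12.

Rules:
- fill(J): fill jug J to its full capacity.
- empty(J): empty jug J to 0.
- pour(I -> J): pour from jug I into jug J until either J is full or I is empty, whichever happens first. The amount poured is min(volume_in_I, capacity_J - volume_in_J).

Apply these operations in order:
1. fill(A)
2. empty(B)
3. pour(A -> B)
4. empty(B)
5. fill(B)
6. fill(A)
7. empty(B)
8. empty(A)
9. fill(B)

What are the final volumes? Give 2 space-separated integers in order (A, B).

Answer: 0 12

Derivation:
Step 1: fill(A) -> (A=9 B=12)
Step 2: empty(B) -> (A=9 B=0)
Step 3: pour(A -> B) -> (A=0 B=9)
Step 4: empty(B) -> (A=0 B=0)
Step 5: fill(B) -> (A=0 B=12)
Step 6: fill(A) -> (A=9 B=12)
Step 7: empty(B) -> (A=9 B=0)
Step 8: empty(A) -> (A=0 B=0)
Step 9: fill(B) -> (A=0 B=12)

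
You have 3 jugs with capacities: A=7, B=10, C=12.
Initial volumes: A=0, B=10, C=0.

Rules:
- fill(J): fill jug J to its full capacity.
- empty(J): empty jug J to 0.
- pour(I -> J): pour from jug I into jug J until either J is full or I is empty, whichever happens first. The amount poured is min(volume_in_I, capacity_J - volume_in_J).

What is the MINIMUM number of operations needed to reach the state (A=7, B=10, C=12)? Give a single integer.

Answer: 2

Derivation:
BFS from (A=0, B=10, C=0). One shortest path:
  1. fill(A) -> (A=7 B=10 C=0)
  2. fill(C) -> (A=7 B=10 C=12)
Reached target in 2 moves.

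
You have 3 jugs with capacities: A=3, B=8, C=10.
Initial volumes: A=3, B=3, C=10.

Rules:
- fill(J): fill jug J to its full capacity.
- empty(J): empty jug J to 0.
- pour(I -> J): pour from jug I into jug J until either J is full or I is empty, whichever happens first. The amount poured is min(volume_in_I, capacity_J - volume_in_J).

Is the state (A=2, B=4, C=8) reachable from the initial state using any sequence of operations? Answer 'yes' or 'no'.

Answer: no

Derivation:
BFS explored all 270 reachable states.
Reachable set includes: (0,0,0), (0,0,1), (0,0,2), (0,0,3), (0,0,4), (0,0,5), (0,0,6), (0,0,7), (0,0,8), (0,0,9), (0,0,10), (0,1,0) ...
Target (A=2, B=4, C=8) not in reachable set → no.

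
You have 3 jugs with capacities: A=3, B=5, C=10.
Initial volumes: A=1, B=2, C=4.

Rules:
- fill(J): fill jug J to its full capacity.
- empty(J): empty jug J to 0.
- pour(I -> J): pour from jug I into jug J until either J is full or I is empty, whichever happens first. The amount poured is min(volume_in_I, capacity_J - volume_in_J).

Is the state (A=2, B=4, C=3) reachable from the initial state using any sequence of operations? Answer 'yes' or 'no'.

Answer: no

Derivation:
BFS explored all 193 reachable states.
Reachable set includes: (0,0,0), (0,0,1), (0,0,2), (0,0,3), (0,0,4), (0,0,5), (0,0,6), (0,0,7), (0,0,8), (0,0,9), (0,0,10), (0,1,0) ...
Target (A=2, B=4, C=3) not in reachable set → no.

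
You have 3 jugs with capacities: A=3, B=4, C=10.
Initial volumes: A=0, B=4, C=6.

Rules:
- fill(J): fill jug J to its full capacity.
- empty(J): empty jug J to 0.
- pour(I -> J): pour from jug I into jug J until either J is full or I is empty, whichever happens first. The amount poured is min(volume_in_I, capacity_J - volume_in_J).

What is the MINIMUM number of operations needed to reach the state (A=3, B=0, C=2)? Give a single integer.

BFS from (A=0, B=4, C=6). One shortest path:
  1. fill(A) -> (A=3 B=4 C=6)
  2. empty(B) -> (A=3 B=0 C=6)
  3. pour(C -> B) -> (A=3 B=4 C=2)
  4. empty(B) -> (A=3 B=0 C=2)
Reached target in 4 moves.

Answer: 4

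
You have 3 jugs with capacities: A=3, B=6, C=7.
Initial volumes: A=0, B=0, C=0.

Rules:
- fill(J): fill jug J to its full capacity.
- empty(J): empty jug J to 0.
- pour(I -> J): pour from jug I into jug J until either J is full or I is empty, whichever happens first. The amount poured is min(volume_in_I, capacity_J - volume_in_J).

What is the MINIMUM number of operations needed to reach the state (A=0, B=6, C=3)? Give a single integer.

BFS from (A=0, B=0, C=0). One shortest path:
  1. fill(A) -> (A=3 B=0 C=0)
  2. fill(B) -> (A=3 B=6 C=0)
  3. pour(A -> C) -> (A=0 B=6 C=3)
Reached target in 3 moves.

Answer: 3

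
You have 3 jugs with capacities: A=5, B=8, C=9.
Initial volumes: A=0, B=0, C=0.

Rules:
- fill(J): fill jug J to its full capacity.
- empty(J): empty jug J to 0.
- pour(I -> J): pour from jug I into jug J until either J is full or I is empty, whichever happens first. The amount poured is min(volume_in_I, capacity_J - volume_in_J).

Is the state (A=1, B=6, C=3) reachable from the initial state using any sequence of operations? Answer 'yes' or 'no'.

Answer: no

Derivation:
BFS explored all 316 reachable states.
Reachable set includes: (0,0,0), (0,0,1), (0,0,2), (0,0,3), (0,0,4), (0,0,5), (0,0,6), (0,0,7), (0,0,8), (0,0,9), (0,1,0), (0,1,1) ...
Target (A=1, B=6, C=3) not in reachable set → no.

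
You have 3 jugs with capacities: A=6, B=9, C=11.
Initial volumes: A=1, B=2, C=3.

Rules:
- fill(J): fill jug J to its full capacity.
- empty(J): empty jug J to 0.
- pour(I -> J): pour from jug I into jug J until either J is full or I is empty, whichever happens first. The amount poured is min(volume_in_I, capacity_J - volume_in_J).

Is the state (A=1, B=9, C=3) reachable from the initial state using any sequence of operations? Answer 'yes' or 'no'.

Answer: yes

Derivation:
BFS from (A=1, B=2, C=3):
  1. fill(B) -> (A=1 B=9 C=3)
Target reached → yes.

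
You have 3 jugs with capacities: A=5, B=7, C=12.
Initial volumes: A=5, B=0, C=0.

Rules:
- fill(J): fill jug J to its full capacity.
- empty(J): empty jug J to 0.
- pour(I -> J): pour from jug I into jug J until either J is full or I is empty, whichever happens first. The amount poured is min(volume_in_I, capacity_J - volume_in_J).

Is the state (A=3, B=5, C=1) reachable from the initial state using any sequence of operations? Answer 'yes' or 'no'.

BFS explored all 360 reachable states.
Reachable set includes: (0,0,0), (0,0,1), (0,0,2), (0,0,3), (0,0,4), (0,0,5), (0,0,6), (0,0,7), (0,0,8), (0,0,9), (0,0,10), (0,0,11) ...
Target (A=3, B=5, C=1) not in reachable set → no.

Answer: no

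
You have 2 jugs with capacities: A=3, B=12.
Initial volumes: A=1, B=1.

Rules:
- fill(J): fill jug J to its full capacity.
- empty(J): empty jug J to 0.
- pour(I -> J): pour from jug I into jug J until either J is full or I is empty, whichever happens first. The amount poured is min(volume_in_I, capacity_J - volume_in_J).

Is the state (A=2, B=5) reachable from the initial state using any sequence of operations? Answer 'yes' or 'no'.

BFS explored all 31 reachable states.
Reachable set includes: (0,0), (0,1), (0,2), (0,3), (0,4), (0,5), (0,6), (0,7), (0,8), (0,9), (0,10), (0,11) ...
Target (A=2, B=5) not in reachable set → no.

Answer: no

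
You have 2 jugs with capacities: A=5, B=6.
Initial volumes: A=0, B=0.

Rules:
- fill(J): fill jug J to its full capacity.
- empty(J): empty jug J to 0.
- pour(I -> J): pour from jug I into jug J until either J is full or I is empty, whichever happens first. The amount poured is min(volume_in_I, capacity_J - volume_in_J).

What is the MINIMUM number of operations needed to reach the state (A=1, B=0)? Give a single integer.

Answer: 4

Derivation:
BFS from (A=0, B=0). One shortest path:
  1. fill(B) -> (A=0 B=6)
  2. pour(B -> A) -> (A=5 B=1)
  3. empty(A) -> (A=0 B=1)
  4. pour(B -> A) -> (A=1 B=0)
Reached target in 4 moves.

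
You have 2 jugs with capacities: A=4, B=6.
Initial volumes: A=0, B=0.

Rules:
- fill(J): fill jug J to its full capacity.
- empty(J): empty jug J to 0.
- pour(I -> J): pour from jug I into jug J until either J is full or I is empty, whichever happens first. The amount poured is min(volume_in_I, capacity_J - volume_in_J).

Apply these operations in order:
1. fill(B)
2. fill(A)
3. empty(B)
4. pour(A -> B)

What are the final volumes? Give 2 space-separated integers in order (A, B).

Answer: 0 4

Derivation:
Step 1: fill(B) -> (A=0 B=6)
Step 2: fill(A) -> (A=4 B=6)
Step 3: empty(B) -> (A=4 B=0)
Step 4: pour(A -> B) -> (A=0 B=4)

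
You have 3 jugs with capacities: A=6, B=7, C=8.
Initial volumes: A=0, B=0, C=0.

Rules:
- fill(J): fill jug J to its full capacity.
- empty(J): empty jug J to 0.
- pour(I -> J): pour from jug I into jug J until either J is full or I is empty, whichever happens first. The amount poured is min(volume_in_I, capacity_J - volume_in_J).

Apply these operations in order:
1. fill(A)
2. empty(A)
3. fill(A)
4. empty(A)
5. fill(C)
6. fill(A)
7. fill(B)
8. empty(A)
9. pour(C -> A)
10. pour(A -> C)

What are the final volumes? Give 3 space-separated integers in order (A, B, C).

Step 1: fill(A) -> (A=6 B=0 C=0)
Step 2: empty(A) -> (A=0 B=0 C=0)
Step 3: fill(A) -> (A=6 B=0 C=0)
Step 4: empty(A) -> (A=0 B=0 C=0)
Step 5: fill(C) -> (A=0 B=0 C=8)
Step 6: fill(A) -> (A=6 B=0 C=8)
Step 7: fill(B) -> (A=6 B=7 C=8)
Step 8: empty(A) -> (A=0 B=7 C=8)
Step 9: pour(C -> A) -> (A=6 B=7 C=2)
Step 10: pour(A -> C) -> (A=0 B=7 C=8)

Answer: 0 7 8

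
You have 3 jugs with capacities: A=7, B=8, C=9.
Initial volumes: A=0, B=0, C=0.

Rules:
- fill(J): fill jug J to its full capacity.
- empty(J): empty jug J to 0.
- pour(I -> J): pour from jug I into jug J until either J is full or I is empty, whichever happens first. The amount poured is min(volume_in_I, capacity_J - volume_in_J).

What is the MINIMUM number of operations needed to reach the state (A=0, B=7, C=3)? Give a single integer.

Answer: 7

Derivation:
BFS from (A=0, B=0, C=0). One shortest path:
  1. fill(B) -> (A=0 B=8 C=0)
  2. fill(C) -> (A=0 B=8 C=9)
  3. pour(B -> A) -> (A=7 B=1 C=9)
  4. empty(A) -> (A=0 B=1 C=9)
  5. pour(B -> A) -> (A=1 B=0 C=9)
  6. pour(C -> A) -> (A=7 B=0 C=3)
  7. pour(A -> B) -> (A=0 B=7 C=3)
Reached target in 7 moves.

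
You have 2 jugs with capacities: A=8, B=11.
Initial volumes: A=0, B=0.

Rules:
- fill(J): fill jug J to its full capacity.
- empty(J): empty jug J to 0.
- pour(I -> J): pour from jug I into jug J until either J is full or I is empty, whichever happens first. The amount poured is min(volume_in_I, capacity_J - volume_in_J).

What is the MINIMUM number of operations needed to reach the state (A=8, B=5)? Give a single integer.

Answer: 7

Derivation:
BFS from (A=0, B=0). One shortest path:
  1. fill(A) -> (A=8 B=0)
  2. pour(A -> B) -> (A=0 B=8)
  3. fill(A) -> (A=8 B=8)
  4. pour(A -> B) -> (A=5 B=11)
  5. empty(B) -> (A=5 B=0)
  6. pour(A -> B) -> (A=0 B=5)
  7. fill(A) -> (A=8 B=5)
Reached target in 7 moves.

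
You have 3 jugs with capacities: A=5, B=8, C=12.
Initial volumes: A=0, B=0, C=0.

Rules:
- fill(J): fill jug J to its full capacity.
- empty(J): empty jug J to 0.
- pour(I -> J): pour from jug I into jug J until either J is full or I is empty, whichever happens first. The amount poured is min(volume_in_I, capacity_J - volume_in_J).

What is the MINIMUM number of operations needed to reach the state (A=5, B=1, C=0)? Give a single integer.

Answer: 6

Derivation:
BFS from (A=0, B=0, C=0). One shortest path:
  1. fill(A) -> (A=5 B=0 C=0)
  2. fill(B) -> (A=5 B=8 C=0)
  3. pour(A -> C) -> (A=0 B=8 C=5)
  4. fill(A) -> (A=5 B=8 C=5)
  5. pour(B -> C) -> (A=5 B=1 C=12)
  6. empty(C) -> (A=5 B=1 C=0)
Reached target in 6 moves.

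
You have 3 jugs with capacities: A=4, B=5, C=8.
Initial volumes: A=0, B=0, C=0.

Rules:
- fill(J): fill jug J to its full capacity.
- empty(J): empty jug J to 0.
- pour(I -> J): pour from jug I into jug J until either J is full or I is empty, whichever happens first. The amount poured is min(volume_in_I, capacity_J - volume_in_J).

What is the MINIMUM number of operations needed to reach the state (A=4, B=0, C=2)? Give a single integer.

Answer: 7

Derivation:
BFS from (A=0, B=0, C=0). One shortest path:
  1. fill(A) -> (A=4 B=0 C=0)
  2. fill(B) -> (A=4 B=5 C=0)
  3. pour(B -> C) -> (A=4 B=0 C=5)
  4. fill(B) -> (A=4 B=5 C=5)
  5. pour(B -> C) -> (A=4 B=2 C=8)
  6. empty(C) -> (A=4 B=2 C=0)
  7. pour(B -> C) -> (A=4 B=0 C=2)
Reached target in 7 moves.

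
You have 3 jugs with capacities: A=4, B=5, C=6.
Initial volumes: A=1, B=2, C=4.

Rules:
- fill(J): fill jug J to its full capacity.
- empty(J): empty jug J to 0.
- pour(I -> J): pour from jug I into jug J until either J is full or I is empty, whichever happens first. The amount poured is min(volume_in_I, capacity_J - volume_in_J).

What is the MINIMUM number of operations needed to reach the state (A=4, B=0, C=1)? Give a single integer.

BFS from (A=1, B=2, C=4). One shortest path:
  1. empty(B) -> (A=1 B=0 C=4)
  2. pour(C -> A) -> (A=4 B=0 C=1)
Reached target in 2 moves.

Answer: 2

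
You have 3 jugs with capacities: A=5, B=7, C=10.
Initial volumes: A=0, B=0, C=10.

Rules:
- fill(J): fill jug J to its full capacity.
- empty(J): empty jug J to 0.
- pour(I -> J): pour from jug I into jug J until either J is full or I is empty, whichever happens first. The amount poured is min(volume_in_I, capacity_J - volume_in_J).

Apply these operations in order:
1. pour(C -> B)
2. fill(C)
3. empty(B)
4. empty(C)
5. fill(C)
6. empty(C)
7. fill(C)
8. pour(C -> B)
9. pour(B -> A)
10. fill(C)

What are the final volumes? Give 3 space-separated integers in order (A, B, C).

Answer: 5 2 10

Derivation:
Step 1: pour(C -> B) -> (A=0 B=7 C=3)
Step 2: fill(C) -> (A=0 B=7 C=10)
Step 3: empty(B) -> (A=0 B=0 C=10)
Step 4: empty(C) -> (A=0 B=0 C=0)
Step 5: fill(C) -> (A=0 B=0 C=10)
Step 6: empty(C) -> (A=0 B=0 C=0)
Step 7: fill(C) -> (A=0 B=0 C=10)
Step 8: pour(C -> B) -> (A=0 B=7 C=3)
Step 9: pour(B -> A) -> (A=5 B=2 C=3)
Step 10: fill(C) -> (A=5 B=2 C=10)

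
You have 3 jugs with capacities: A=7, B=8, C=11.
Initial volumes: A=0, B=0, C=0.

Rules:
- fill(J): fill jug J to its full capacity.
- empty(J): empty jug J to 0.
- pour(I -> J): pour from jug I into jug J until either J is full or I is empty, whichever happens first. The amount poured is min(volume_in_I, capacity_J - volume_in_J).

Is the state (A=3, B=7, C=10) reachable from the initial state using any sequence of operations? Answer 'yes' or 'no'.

BFS explored all 444 reachable states.
Reachable set includes: (0,0,0), (0,0,1), (0,0,2), (0,0,3), (0,0,4), (0,0,5), (0,0,6), (0,0,7), (0,0,8), (0,0,9), (0,0,10), (0,0,11) ...
Target (A=3, B=7, C=10) not in reachable set → no.

Answer: no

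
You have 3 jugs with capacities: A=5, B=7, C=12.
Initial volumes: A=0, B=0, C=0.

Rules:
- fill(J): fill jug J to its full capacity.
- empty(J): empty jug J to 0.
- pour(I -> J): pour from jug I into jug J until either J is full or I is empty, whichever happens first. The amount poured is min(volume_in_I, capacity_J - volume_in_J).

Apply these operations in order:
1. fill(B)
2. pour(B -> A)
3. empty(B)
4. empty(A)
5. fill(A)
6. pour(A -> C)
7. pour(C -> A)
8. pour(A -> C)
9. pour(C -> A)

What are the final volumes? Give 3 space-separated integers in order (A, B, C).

Step 1: fill(B) -> (A=0 B=7 C=0)
Step 2: pour(B -> A) -> (A=5 B=2 C=0)
Step 3: empty(B) -> (A=5 B=0 C=0)
Step 4: empty(A) -> (A=0 B=0 C=0)
Step 5: fill(A) -> (A=5 B=0 C=0)
Step 6: pour(A -> C) -> (A=0 B=0 C=5)
Step 7: pour(C -> A) -> (A=5 B=0 C=0)
Step 8: pour(A -> C) -> (A=0 B=0 C=5)
Step 9: pour(C -> A) -> (A=5 B=0 C=0)

Answer: 5 0 0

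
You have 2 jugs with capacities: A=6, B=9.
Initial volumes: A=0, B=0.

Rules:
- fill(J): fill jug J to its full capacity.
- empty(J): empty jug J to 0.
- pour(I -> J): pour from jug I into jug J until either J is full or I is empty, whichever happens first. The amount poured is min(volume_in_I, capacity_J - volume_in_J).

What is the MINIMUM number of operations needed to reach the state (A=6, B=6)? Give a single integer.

Answer: 3

Derivation:
BFS from (A=0, B=0). One shortest path:
  1. fill(A) -> (A=6 B=0)
  2. pour(A -> B) -> (A=0 B=6)
  3. fill(A) -> (A=6 B=6)
Reached target in 3 moves.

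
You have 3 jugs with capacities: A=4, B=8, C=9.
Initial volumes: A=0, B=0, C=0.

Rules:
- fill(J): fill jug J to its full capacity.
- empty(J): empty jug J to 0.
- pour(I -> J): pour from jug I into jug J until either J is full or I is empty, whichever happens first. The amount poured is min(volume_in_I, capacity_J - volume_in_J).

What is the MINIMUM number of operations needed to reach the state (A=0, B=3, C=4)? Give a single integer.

Answer: 7

Derivation:
BFS from (A=0, B=0, C=0). One shortest path:
  1. fill(A) -> (A=4 B=0 C=0)
  2. fill(B) -> (A=4 B=8 C=0)
  3. pour(A -> C) -> (A=0 B=8 C=4)
  4. fill(A) -> (A=4 B=8 C=4)
  5. pour(B -> C) -> (A=4 B=3 C=9)
  6. empty(C) -> (A=4 B=3 C=0)
  7. pour(A -> C) -> (A=0 B=3 C=4)
Reached target in 7 moves.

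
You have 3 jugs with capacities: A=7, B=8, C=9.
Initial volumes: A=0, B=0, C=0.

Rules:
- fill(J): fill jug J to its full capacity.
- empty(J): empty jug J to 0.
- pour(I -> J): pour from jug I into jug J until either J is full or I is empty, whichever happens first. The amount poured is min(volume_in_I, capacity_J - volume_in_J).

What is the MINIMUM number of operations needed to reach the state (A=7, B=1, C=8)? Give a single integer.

Answer: 4

Derivation:
BFS from (A=0, B=0, C=0). One shortest path:
  1. fill(B) -> (A=0 B=8 C=0)
  2. pour(B -> C) -> (A=0 B=0 C=8)
  3. fill(B) -> (A=0 B=8 C=8)
  4. pour(B -> A) -> (A=7 B=1 C=8)
Reached target in 4 moves.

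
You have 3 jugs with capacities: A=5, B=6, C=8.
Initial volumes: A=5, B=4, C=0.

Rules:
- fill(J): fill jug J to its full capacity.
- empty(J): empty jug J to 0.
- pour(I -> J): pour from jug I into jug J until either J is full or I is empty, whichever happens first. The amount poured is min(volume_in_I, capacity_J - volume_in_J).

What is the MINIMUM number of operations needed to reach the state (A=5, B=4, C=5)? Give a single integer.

Answer: 2

Derivation:
BFS from (A=5, B=4, C=0). One shortest path:
  1. pour(A -> C) -> (A=0 B=4 C=5)
  2. fill(A) -> (A=5 B=4 C=5)
Reached target in 2 moves.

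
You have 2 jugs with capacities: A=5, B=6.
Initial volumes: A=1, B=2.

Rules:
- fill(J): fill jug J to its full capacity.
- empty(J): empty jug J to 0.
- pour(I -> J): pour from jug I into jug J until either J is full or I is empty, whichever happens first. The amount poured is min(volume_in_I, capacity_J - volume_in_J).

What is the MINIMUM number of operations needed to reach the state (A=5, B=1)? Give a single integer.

Answer: 3

Derivation:
BFS from (A=1, B=2). One shortest path:
  1. empty(A) -> (A=0 B=2)
  2. fill(B) -> (A=0 B=6)
  3. pour(B -> A) -> (A=5 B=1)
Reached target in 3 moves.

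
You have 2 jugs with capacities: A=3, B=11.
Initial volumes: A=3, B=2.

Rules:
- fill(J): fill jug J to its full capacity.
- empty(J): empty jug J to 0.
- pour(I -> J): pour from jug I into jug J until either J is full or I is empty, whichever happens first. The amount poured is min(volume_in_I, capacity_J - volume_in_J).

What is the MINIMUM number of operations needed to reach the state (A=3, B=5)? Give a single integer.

BFS from (A=3, B=2). One shortest path:
  1. pour(A -> B) -> (A=0 B=5)
  2. fill(A) -> (A=3 B=5)
Reached target in 2 moves.

Answer: 2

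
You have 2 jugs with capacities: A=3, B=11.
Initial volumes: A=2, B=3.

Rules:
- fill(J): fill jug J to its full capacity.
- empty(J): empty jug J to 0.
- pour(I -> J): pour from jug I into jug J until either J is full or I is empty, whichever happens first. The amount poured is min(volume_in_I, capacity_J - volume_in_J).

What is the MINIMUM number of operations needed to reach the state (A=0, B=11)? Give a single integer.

Answer: 2

Derivation:
BFS from (A=2, B=3). One shortest path:
  1. empty(A) -> (A=0 B=3)
  2. fill(B) -> (A=0 B=11)
Reached target in 2 moves.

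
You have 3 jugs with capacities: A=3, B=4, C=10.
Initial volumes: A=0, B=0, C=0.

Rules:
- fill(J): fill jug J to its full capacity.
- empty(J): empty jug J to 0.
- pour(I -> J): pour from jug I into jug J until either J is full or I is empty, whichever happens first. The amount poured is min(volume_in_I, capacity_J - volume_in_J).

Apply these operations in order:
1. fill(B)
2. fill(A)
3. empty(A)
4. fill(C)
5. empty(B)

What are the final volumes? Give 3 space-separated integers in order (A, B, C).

Step 1: fill(B) -> (A=0 B=4 C=0)
Step 2: fill(A) -> (A=3 B=4 C=0)
Step 3: empty(A) -> (A=0 B=4 C=0)
Step 4: fill(C) -> (A=0 B=4 C=10)
Step 5: empty(B) -> (A=0 B=0 C=10)

Answer: 0 0 10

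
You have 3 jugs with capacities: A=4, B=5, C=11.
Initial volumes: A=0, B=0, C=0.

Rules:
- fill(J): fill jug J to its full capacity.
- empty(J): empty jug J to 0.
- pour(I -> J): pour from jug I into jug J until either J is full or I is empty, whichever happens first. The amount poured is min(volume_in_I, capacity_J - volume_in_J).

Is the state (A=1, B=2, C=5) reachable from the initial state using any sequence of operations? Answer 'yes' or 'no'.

BFS explored all 240 reachable states.
Reachable set includes: (0,0,0), (0,0,1), (0,0,2), (0,0,3), (0,0,4), (0,0,5), (0,0,6), (0,0,7), (0,0,8), (0,0,9), (0,0,10), (0,0,11) ...
Target (A=1, B=2, C=5) not in reachable set → no.

Answer: no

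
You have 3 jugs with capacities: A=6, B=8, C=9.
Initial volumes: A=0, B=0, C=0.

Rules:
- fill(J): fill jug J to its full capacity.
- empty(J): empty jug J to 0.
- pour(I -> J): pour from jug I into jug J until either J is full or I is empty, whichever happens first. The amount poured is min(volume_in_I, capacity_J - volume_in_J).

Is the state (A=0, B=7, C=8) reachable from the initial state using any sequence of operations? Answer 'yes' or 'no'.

Answer: yes

Derivation:
BFS from (A=0, B=0, C=0):
  1. fill(C) -> (A=0 B=0 C=9)
  2. pour(C -> B) -> (A=0 B=8 C=1)
  3. pour(C -> A) -> (A=1 B=8 C=0)
  4. pour(B -> C) -> (A=1 B=0 C=8)
  5. pour(A -> B) -> (A=0 B=1 C=8)
  6. fill(A) -> (A=6 B=1 C=8)
  7. pour(A -> B) -> (A=0 B=7 C=8)
Target reached → yes.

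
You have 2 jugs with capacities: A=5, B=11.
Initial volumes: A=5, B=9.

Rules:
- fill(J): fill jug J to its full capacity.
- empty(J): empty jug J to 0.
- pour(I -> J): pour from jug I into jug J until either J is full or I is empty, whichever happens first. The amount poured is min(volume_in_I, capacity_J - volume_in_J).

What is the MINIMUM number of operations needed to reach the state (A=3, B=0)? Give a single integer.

Answer: 2

Derivation:
BFS from (A=5, B=9). One shortest path:
  1. pour(A -> B) -> (A=3 B=11)
  2. empty(B) -> (A=3 B=0)
Reached target in 2 moves.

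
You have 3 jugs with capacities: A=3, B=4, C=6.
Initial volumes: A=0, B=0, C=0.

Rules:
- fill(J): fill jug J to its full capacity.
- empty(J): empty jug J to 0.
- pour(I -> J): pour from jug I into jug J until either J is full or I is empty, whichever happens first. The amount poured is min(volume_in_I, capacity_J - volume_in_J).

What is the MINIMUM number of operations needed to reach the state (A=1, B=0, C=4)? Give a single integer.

Answer: 6

Derivation:
BFS from (A=0, B=0, C=0). One shortest path:
  1. fill(B) -> (A=0 B=4 C=0)
  2. pour(B -> A) -> (A=3 B=1 C=0)
  3. empty(A) -> (A=0 B=1 C=0)
  4. pour(B -> A) -> (A=1 B=0 C=0)
  5. fill(B) -> (A=1 B=4 C=0)
  6. pour(B -> C) -> (A=1 B=0 C=4)
Reached target in 6 moves.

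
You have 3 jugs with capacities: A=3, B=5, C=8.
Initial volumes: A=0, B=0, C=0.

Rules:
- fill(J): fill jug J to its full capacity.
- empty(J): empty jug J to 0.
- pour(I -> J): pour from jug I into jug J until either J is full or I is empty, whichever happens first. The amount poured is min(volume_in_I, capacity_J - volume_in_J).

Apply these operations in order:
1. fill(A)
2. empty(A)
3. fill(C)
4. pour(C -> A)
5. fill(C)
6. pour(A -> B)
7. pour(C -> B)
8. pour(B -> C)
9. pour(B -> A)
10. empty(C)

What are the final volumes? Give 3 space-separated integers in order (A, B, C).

Answer: 3 0 0

Derivation:
Step 1: fill(A) -> (A=3 B=0 C=0)
Step 2: empty(A) -> (A=0 B=0 C=0)
Step 3: fill(C) -> (A=0 B=0 C=8)
Step 4: pour(C -> A) -> (A=3 B=0 C=5)
Step 5: fill(C) -> (A=3 B=0 C=8)
Step 6: pour(A -> B) -> (A=0 B=3 C=8)
Step 7: pour(C -> B) -> (A=0 B=5 C=6)
Step 8: pour(B -> C) -> (A=0 B=3 C=8)
Step 9: pour(B -> A) -> (A=3 B=0 C=8)
Step 10: empty(C) -> (A=3 B=0 C=0)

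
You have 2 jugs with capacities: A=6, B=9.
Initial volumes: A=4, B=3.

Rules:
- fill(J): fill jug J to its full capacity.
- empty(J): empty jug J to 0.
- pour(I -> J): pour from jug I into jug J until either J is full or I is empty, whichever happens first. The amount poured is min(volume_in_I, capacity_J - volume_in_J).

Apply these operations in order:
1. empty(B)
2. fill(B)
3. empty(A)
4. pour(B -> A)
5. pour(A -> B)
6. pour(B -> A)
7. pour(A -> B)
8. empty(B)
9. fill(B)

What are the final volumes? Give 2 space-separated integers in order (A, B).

Step 1: empty(B) -> (A=4 B=0)
Step 2: fill(B) -> (A=4 B=9)
Step 3: empty(A) -> (A=0 B=9)
Step 4: pour(B -> A) -> (A=6 B=3)
Step 5: pour(A -> B) -> (A=0 B=9)
Step 6: pour(B -> A) -> (A=6 B=3)
Step 7: pour(A -> B) -> (A=0 B=9)
Step 8: empty(B) -> (A=0 B=0)
Step 9: fill(B) -> (A=0 B=9)

Answer: 0 9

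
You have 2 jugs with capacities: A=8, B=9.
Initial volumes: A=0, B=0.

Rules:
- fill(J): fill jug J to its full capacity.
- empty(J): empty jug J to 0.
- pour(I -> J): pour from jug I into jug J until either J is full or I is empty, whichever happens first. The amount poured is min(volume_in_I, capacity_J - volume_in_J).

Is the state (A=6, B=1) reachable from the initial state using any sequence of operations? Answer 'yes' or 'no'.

Answer: no

Derivation:
BFS explored all 34 reachable states.
Reachable set includes: (0,0), (0,1), (0,2), (0,3), (0,4), (0,5), (0,6), (0,7), (0,8), (0,9), (1,0), (1,9) ...
Target (A=6, B=1) not in reachable set → no.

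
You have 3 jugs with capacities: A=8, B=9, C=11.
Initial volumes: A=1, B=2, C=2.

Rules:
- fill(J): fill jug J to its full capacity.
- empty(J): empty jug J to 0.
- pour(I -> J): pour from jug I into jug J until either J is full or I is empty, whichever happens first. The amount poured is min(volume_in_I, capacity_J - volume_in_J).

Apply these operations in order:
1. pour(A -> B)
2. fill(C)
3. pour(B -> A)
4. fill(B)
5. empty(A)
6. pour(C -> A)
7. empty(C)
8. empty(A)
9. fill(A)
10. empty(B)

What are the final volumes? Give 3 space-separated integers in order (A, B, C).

Step 1: pour(A -> B) -> (A=0 B=3 C=2)
Step 2: fill(C) -> (A=0 B=3 C=11)
Step 3: pour(B -> A) -> (A=3 B=0 C=11)
Step 4: fill(B) -> (A=3 B=9 C=11)
Step 5: empty(A) -> (A=0 B=9 C=11)
Step 6: pour(C -> A) -> (A=8 B=9 C=3)
Step 7: empty(C) -> (A=8 B=9 C=0)
Step 8: empty(A) -> (A=0 B=9 C=0)
Step 9: fill(A) -> (A=8 B=9 C=0)
Step 10: empty(B) -> (A=8 B=0 C=0)

Answer: 8 0 0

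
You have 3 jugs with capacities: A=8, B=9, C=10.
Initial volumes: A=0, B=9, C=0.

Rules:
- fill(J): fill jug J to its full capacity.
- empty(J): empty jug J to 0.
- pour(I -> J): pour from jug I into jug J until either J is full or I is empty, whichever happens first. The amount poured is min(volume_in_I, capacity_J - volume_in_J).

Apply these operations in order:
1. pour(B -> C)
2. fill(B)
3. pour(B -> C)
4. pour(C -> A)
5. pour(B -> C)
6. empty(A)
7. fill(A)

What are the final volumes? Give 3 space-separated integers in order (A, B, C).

Step 1: pour(B -> C) -> (A=0 B=0 C=9)
Step 2: fill(B) -> (A=0 B=9 C=9)
Step 3: pour(B -> C) -> (A=0 B=8 C=10)
Step 4: pour(C -> A) -> (A=8 B=8 C=2)
Step 5: pour(B -> C) -> (A=8 B=0 C=10)
Step 6: empty(A) -> (A=0 B=0 C=10)
Step 7: fill(A) -> (A=8 B=0 C=10)

Answer: 8 0 10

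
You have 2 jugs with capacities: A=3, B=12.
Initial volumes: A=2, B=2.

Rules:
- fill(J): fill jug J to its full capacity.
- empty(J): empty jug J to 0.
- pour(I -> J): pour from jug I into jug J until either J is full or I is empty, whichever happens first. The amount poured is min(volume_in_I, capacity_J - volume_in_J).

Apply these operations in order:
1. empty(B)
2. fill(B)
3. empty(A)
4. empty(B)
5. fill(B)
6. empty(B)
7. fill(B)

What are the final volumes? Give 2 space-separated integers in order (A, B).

Step 1: empty(B) -> (A=2 B=0)
Step 2: fill(B) -> (A=2 B=12)
Step 3: empty(A) -> (A=0 B=12)
Step 4: empty(B) -> (A=0 B=0)
Step 5: fill(B) -> (A=0 B=12)
Step 6: empty(B) -> (A=0 B=0)
Step 7: fill(B) -> (A=0 B=12)

Answer: 0 12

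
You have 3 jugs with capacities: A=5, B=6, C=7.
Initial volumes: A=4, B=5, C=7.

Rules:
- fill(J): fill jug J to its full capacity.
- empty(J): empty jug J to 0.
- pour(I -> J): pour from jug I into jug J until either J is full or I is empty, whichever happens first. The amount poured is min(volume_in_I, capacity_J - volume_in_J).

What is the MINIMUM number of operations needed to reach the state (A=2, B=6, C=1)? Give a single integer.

BFS from (A=4, B=5, C=7). One shortest path:
  1. empty(C) -> (A=4 B=5 C=0)
  2. pour(B -> C) -> (A=4 B=0 C=5)
  3. pour(A -> C) -> (A=2 B=0 C=7)
  4. pour(C -> B) -> (A=2 B=6 C=1)
Reached target in 4 moves.

Answer: 4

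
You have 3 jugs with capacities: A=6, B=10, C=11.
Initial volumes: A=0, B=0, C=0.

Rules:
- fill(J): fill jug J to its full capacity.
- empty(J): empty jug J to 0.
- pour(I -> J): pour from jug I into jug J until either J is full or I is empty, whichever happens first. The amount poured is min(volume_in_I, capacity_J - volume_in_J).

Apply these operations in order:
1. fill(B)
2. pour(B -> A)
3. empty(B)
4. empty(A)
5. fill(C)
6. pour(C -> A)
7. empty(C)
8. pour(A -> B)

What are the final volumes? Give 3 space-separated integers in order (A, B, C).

Step 1: fill(B) -> (A=0 B=10 C=0)
Step 2: pour(B -> A) -> (A=6 B=4 C=0)
Step 3: empty(B) -> (A=6 B=0 C=0)
Step 4: empty(A) -> (A=0 B=0 C=0)
Step 5: fill(C) -> (A=0 B=0 C=11)
Step 6: pour(C -> A) -> (A=6 B=0 C=5)
Step 7: empty(C) -> (A=6 B=0 C=0)
Step 8: pour(A -> B) -> (A=0 B=6 C=0)

Answer: 0 6 0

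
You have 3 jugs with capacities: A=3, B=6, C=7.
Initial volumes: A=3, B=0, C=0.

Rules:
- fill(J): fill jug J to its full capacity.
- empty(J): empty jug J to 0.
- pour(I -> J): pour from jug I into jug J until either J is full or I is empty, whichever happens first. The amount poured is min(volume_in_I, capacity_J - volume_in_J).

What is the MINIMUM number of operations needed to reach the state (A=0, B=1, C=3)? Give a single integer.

Answer: 5

Derivation:
BFS from (A=3, B=0, C=0). One shortest path:
  1. fill(C) -> (A=3 B=0 C=7)
  2. pour(C -> B) -> (A=3 B=6 C=1)
  3. empty(B) -> (A=3 B=0 C=1)
  4. pour(C -> B) -> (A=3 B=1 C=0)
  5. pour(A -> C) -> (A=0 B=1 C=3)
Reached target in 5 moves.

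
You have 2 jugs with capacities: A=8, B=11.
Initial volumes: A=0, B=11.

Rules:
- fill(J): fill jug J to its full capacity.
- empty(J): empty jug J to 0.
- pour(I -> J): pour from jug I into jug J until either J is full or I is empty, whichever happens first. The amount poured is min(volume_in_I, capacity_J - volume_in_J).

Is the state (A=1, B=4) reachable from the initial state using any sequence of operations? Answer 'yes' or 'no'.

BFS explored all 38 reachable states.
Reachable set includes: (0,0), (0,1), (0,2), (0,3), (0,4), (0,5), (0,6), (0,7), (0,8), (0,9), (0,10), (0,11) ...
Target (A=1, B=4) not in reachable set → no.

Answer: no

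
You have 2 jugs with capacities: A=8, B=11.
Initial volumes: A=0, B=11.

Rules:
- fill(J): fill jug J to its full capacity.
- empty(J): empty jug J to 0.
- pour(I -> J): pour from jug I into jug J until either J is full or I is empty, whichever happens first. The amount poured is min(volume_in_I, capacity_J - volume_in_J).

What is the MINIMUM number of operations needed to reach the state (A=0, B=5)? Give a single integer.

BFS from (A=0, B=11). One shortest path:
  1. fill(A) -> (A=8 B=11)
  2. empty(B) -> (A=8 B=0)
  3. pour(A -> B) -> (A=0 B=8)
  4. fill(A) -> (A=8 B=8)
  5. pour(A -> B) -> (A=5 B=11)
  6. empty(B) -> (A=5 B=0)
  7. pour(A -> B) -> (A=0 B=5)
Reached target in 7 moves.

Answer: 7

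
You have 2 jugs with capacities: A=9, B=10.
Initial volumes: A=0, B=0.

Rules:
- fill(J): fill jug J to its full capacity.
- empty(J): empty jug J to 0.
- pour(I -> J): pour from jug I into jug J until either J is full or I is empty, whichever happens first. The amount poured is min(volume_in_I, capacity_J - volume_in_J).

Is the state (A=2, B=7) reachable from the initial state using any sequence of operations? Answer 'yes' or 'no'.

Answer: no

Derivation:
BFS explored all 38 reachable states.
Reachable set includes: (0,0), (0,1), (0,2), (0,3), (0,4), (0,5), (0,6), (0,7), (0,8), (0,9), (0,10), (1,0) ...
Target (A=2, B=7) not in reachable set → no.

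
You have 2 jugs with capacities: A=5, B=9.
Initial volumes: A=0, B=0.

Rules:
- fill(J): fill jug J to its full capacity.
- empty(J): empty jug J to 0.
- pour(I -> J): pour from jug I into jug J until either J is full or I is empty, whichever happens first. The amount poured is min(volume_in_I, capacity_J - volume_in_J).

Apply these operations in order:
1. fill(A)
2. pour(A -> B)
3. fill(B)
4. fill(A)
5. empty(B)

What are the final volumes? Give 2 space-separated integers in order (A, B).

Answer: 5 0

Derivation:
Step 1: fill(A) -> (A=5 B=0)
Step 2: pour(A -> B) -> (A=0 B=5)
Step 3: fill(B) -> (A=0 B=9)
Step 4: fill(A) -> (A=5 B=9)
Step 5: empty(B) -> (A=5 B=0)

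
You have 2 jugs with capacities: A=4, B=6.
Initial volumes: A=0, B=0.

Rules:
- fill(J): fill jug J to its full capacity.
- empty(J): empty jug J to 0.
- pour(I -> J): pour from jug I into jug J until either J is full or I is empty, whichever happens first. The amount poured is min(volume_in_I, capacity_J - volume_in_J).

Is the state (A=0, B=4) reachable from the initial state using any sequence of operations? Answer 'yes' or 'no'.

Answer: yes

Derivation:
BFS from (A=0, B=0):
  1. fill(A) -> (A=4 B=0)
  2. pour(A -> B) -> (A=0 B=4)
Target reached → yes.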